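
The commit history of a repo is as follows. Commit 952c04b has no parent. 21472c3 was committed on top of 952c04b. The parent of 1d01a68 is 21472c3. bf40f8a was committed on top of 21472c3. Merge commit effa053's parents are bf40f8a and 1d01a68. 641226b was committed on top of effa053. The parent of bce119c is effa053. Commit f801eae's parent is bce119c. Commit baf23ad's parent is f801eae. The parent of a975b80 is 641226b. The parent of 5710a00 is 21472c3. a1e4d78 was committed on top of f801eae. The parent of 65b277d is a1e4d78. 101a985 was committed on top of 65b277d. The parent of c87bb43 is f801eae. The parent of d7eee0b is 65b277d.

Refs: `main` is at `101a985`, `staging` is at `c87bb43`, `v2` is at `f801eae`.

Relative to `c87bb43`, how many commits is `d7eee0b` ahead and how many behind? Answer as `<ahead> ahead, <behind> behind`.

Reachable from d7eee0b: {1d01a68, 21472c3, 65b277d, 952c04b, a1e4d78, bce119c, bf40f8a, d7eee0b, effa053, f801eae}.
Reachable from c87bb43: {1d01a68, 21472c3, 952c04b, bce119c, bf40f8a, c87bb43, effa053, f801eae}.
Only in d7eee0b's history (ahead): {65b277d, a1e4d78, d7eee0b} — 3.
Only in c87bb43's history (behind): {c87bb43} — 1.

3 ahead, 1 behind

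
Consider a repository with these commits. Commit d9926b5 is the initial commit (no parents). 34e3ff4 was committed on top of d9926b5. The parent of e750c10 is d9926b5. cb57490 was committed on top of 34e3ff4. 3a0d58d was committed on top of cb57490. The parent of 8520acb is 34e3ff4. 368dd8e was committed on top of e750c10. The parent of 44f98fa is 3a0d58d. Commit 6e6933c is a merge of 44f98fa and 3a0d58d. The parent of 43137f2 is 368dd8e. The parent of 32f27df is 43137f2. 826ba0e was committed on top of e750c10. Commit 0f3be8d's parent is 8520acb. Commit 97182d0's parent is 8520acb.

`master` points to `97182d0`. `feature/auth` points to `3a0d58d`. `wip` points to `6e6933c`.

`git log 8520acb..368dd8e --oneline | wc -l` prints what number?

2

Reachable from 368dd8e: {368dd8e, d9926b5, e750c10}.
Reachable from 8520acb: {34e3ff4, 8520acb, d9926b5}.
In 368dd8e's history but not 8520acb's: {368dd8e, e750c10} — 2 commits.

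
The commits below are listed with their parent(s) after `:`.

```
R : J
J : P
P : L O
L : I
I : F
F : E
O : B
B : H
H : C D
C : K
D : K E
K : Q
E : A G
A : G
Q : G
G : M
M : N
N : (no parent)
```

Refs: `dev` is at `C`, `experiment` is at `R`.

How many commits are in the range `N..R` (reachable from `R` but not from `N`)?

17

Reachable from R: {A, B, C, D, E, F, G, H, I, J, K, L, M, N, O, P, Q, R}.
Reachable from N: {N}.
In R's history but not N's: {A, B, C, D, E, F, G, H, I, J, K, L, M, O, P, Q, R} — 17 commits.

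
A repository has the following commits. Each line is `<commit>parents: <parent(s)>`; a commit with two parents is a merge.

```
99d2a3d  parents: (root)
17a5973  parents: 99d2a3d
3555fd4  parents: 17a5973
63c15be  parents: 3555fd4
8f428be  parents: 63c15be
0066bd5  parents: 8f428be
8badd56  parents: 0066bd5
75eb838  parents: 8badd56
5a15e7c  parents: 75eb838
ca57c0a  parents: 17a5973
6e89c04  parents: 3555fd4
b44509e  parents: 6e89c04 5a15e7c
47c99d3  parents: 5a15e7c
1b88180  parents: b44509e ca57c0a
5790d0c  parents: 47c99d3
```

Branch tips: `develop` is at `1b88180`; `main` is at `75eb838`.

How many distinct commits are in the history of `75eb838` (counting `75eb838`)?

8

Walking parent pointers from 75eb838: reachable set = {0066bd5, 17a5973, 3555fd4, 63c15be, 75eb838, 8badd56, 8f428be, 99d2a3d}.
That is 8 commits.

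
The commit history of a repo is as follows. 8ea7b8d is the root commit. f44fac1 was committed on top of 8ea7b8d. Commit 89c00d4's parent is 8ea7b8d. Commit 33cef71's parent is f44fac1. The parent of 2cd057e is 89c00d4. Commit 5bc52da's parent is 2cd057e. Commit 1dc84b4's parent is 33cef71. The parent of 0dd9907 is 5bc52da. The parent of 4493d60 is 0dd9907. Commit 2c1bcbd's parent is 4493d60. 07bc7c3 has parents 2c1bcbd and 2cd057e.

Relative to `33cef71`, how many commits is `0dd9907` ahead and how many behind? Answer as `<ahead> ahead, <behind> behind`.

Reachable from 0dd9907: {0dd9907, 2cd057e, 5bc52da, 89c00d4, 8ea7b8d}.
Reachable from 33cef71: {33cef71, 8ea7b8d, f44fac1}.
Only in 0dd9907's history (ahead): {0dd9907, 2cd057e, 5bc52da, 89c00d4} — 4.
Only in 33cef71's history (behind): {33cef71, f44fac1} — 2.

4 ahead, 2 behind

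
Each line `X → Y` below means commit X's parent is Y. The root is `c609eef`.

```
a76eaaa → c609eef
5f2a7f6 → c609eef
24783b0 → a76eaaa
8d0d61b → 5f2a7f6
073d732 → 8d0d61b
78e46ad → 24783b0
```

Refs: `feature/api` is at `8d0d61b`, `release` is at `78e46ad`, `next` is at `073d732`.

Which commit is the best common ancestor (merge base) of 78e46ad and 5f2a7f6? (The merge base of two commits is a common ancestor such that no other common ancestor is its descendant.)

Ancestors of 78e46ad: {24783b0, 78e46ad, a76eaaa, c609eef}.
Ancestors of 5f2a7f6: {5f2a7f6, c609eef}.
Common ancestors: {c609eef}.
The only common ancestor is c609eef, so it is the merge base.

c609eef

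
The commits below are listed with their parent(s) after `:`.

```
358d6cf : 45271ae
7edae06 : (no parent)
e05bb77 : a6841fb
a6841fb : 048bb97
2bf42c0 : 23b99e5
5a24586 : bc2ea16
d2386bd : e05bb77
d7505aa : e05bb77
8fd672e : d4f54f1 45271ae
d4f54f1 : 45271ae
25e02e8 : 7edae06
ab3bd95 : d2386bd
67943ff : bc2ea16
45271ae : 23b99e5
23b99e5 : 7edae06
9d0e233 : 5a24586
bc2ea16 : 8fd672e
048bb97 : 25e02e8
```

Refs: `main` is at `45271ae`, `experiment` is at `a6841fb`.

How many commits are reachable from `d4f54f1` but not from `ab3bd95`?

3

Reachable from d4f54f1: {23b99e5, 45271ae, 7edae06, d4f54f1}.
Reachable from ab3bd95: {048bb97, 25e02e8, 7edae06, a6841fb, ab3bd95, d2386bd, e05bb77}.
In d4f54f1's history but not ab3bd95's: {23b99e5, 45271ae, d4f54f1} — 3 commits.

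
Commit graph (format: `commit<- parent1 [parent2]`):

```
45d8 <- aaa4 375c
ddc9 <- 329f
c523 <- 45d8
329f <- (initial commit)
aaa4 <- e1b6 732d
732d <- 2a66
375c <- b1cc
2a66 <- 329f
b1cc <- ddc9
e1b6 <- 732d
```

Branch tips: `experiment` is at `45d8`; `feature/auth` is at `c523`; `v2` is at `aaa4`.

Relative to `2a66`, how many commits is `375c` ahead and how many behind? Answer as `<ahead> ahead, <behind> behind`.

Reachable from 375c: {329f, 375c, b1cc, ddc9}.
Reachable from 2a66: {2a66, 329f}.
Only in 375c's history (ahead): {375c, b1cc, ddc9} — 3.
Only in 2a66's history (behind): {2a66} — 1.

3 ahead, 1 behind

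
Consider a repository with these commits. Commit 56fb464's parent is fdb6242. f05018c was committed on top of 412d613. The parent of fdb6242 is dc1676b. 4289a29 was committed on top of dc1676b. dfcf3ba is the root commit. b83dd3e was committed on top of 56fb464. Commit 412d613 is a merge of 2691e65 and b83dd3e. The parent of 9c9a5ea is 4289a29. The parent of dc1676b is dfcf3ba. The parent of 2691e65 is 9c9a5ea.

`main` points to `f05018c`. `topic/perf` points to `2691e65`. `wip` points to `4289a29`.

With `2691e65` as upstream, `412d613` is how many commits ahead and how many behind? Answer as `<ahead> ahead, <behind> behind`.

4 ahead, 0 behind

Reachable from 412d613: {2691e65, 412d613, 4289a29, 56fb464, 9c9a5ea, b83dd3e, dc1676b, dfcf3ba, fdb6242}.
Reachable from 2691e65: {2691e65, 4289a29, 9c9a5ea, dc1676b, dfcf3ba}.
Only in 412d613's history (ahead): {412d613, 56fb464, b83dd3e, fdb6242} — 4.
Only in 2691e65's history (behind): {} — 0.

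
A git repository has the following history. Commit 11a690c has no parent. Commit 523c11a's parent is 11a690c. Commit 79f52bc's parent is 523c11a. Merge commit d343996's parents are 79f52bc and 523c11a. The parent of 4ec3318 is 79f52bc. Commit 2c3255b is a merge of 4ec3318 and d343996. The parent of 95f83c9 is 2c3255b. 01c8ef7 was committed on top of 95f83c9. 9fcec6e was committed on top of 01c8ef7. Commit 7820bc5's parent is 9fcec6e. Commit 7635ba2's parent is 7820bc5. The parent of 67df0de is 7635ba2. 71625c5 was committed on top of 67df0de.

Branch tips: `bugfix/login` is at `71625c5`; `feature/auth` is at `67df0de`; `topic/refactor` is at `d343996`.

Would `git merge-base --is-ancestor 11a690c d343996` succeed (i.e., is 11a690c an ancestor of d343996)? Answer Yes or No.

Ancestors of d343996 (commits reachable by following parents): {11a690c, 523c11a, 79f52bc, d343996}.
11a690c is in that set, so it is an ancestor of d343996.

Yes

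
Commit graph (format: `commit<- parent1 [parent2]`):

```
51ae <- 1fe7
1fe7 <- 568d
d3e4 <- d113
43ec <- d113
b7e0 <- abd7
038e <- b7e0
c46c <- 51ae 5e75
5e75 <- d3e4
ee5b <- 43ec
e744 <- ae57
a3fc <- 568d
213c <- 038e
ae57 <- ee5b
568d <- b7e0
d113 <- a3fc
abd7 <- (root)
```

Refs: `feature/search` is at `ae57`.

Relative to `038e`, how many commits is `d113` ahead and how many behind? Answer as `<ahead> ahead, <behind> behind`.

Reachable from d113: {568d, a3fc, abd7, b7e0, d113}.
Reachable from 038e: {038e, abd7, b7e0}.
Only in d113's history (ahead): {568d, a3fc, d113} — 3.
Only in 038e's history (behind): {038e} — 1.

3 ahead, 1 behind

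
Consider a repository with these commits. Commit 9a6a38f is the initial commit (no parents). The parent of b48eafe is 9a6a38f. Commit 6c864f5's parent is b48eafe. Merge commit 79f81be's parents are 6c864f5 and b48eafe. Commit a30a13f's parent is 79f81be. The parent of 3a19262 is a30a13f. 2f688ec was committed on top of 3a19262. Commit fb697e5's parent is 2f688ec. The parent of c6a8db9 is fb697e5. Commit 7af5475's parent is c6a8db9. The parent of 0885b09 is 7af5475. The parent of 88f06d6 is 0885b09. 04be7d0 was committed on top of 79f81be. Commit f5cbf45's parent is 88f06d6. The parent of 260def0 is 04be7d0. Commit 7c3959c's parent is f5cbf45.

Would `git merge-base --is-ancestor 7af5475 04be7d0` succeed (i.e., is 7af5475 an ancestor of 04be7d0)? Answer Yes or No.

Ancestors of 04be7d0: {04be7d0, 6c864f5, 79f81be, 9a6a38f, b48eafe}.
7af5475 is not in that set, so it is not an ancestor of 04be7d0.

No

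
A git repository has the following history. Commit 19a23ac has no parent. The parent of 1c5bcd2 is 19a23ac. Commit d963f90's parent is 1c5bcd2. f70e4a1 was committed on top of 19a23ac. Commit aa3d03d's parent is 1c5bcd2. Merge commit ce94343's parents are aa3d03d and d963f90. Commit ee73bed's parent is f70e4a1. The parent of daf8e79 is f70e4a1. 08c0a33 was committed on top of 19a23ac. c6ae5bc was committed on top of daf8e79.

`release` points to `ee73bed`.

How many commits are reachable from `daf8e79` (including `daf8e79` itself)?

Walking parent pointers from daf8e79: reachable set = {19a23ac, daf8e79, f70e4a1}.
That is 3 commits.

3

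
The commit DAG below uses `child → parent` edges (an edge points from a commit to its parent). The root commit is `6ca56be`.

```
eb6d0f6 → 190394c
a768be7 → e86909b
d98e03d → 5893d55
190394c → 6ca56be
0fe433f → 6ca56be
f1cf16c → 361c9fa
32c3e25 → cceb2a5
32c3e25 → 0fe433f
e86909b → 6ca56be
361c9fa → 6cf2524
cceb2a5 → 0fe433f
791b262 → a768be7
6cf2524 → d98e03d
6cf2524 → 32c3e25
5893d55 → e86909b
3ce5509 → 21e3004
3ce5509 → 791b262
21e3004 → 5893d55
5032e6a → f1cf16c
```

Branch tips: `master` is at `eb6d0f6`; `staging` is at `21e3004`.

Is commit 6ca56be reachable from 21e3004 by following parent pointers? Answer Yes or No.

Ancestors of 21e3004 (commits reachable by following parents): {21e3004, 5893d55, 6ca56be, e86909b}.
6ca56be is in that set, so it is an ancestor of 21e3004.

Yes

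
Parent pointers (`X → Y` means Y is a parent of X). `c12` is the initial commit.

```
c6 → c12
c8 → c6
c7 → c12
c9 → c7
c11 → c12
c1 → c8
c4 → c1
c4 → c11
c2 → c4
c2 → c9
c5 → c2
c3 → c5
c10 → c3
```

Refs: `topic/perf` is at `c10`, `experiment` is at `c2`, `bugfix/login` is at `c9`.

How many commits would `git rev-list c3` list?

Walking parent pointers from c3: reachable set = {c1, c11, c12, c2, c3, c4, c5, c6, c7, c8, c9}.
That is 11 commits.

11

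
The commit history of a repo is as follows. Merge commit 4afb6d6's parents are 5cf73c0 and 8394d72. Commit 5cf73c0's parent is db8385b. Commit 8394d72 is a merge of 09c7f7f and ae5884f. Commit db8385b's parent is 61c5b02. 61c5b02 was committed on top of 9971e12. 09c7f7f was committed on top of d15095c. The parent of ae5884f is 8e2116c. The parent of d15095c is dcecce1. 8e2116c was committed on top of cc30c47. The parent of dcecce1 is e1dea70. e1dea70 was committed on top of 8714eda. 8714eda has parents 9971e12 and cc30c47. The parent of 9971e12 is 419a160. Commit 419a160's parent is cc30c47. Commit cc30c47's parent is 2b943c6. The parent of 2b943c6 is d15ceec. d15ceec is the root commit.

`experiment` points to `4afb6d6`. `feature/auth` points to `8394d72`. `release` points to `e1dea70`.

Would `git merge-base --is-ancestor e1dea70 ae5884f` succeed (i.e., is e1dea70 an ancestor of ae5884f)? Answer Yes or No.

No

Ancestors of ae5884f: {2b943c6, 8e2116c, ae5884f, cc30c47, d15ceec}.
e1dea70 is not in that set, so it is not an ancestor of ae5884f.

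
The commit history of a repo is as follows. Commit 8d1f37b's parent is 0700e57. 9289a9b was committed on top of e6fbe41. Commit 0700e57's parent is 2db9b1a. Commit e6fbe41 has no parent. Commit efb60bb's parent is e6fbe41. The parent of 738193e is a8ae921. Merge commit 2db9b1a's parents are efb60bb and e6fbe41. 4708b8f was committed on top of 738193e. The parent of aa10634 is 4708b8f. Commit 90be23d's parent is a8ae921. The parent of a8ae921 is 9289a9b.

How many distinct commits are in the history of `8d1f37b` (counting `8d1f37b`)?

5

Walking parent pointers from 8d1f37b: reachable set = {0700e57, 2db9b1a, 8d1f37b, e6fbe41, efb60bb}.
That is 5 commits.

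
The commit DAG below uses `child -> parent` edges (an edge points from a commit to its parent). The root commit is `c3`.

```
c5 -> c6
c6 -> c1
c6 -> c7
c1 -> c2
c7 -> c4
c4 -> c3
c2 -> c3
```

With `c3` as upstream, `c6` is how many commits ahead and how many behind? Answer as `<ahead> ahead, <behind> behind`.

5 ahead, 0 behind

Reachable from c6: {c1, c2, c3, c4, c6, c7}.
Reachable from c3: {c3}.
Only in c6's history (ahead): {c1, c2, c4, c6, c7} — 5.
Only in c3's history (behind): {} — 0.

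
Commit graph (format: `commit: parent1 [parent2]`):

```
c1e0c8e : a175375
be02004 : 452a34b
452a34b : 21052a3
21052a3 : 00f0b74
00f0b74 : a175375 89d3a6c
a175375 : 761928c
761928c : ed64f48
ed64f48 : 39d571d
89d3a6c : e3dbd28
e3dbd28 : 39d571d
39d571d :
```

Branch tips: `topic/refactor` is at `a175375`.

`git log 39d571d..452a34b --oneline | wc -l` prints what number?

Reachable from 452a34b: {00f0b74, 21052a3, 39d571d, 452a34b, 761928c, 89d3a6c, a175375, e3dbd28, ed64f48}.
Reachable from 39d571d: {39d571d}.
In 452a34b's history but not 39d571d's: {00f0b74, 21052a3, 452a34b, 761928c, 89d3a6c, a175375, e3dbd28, ed64f48} — 8 commits.

8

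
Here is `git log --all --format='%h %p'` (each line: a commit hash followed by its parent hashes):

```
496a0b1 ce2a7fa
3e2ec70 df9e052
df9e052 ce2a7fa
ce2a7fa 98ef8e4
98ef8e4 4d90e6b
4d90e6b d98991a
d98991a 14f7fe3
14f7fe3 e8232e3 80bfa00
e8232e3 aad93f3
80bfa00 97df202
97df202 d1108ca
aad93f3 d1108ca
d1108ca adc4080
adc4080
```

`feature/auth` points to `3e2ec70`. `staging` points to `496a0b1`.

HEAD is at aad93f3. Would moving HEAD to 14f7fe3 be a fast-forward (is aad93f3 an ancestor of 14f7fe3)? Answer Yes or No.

Yes

A fast-forward from aad93f3 to 14f7fe3 is possible iff aad93f3 is an ancestor of 14f7fe3.
Ancestors of 14f7fe3: {14f7fe3, 80bfa00, 97df202, aad93f3, adc4080, d1108ca, e8232e3}.
aad93f3 is among them, so fast-forward is possible.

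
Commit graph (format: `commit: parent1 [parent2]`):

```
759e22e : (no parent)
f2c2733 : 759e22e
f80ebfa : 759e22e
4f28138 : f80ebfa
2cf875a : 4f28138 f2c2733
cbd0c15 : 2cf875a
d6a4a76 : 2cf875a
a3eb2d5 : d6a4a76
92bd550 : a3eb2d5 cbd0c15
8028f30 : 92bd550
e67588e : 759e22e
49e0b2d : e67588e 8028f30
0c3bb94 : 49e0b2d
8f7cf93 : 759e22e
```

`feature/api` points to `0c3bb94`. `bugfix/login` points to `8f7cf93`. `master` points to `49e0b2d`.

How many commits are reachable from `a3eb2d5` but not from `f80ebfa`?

5

Reachable from a3eb2d5: {2cf875a, 4f28138, 759e22e, a3eb2d5, d6a4a76, f2c2733, f80ebfa}.
Reachable from f80ebfa: {759e22e, f80ebfa}.
In a3eb2d5's history but not f80ebfa's: {2cf875a, 4f28138, a3eb2d5, d6a4a76, f2c2733} — 5 commits.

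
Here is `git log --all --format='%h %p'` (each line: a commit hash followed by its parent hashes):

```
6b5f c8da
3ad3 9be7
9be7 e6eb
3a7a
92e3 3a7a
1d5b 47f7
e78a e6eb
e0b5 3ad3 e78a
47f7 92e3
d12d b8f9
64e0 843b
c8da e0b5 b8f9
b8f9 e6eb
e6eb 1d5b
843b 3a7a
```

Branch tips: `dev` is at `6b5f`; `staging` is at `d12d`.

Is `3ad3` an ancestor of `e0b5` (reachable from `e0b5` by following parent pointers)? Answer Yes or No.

Ancestors of e0b5 (commits reachable by following parents): {1d5b, 3a7a, 3ad3, 47f7, 92e3, 9be7, e0b5, e6eb, e78a}.
3ad3 is in that set, so it is an ancestor of e0b5.

Yes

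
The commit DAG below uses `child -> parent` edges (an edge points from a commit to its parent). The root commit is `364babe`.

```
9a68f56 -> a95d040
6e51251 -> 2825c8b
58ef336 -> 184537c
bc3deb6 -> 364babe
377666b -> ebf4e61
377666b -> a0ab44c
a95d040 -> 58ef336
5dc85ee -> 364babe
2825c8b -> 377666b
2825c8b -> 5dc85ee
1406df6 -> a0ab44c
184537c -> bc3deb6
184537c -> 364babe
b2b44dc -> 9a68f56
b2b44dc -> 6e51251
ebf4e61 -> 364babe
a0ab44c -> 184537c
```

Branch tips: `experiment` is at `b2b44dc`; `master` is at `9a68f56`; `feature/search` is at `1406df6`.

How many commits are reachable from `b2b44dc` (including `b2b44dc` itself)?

Walking parent pointers from b2b44dc: reachable set = {184537c, 2825c8b, 364babe, 377666b, 58ef336, 5dc85ee, 6e51251, 9a68f56, a0ab44c, a95d040, b2b44dc, bc3deb6, ebf4e61}.
That is 13 commits.

13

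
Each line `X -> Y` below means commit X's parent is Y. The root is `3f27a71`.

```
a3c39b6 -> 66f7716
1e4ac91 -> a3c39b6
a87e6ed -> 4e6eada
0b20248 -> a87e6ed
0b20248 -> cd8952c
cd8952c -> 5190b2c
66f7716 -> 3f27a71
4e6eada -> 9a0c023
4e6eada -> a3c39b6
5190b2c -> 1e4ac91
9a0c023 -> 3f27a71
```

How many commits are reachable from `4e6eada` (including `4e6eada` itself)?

5

Walking parent pointers from 4e6eada: reachable set = {3f27a71, 4e6eada, 66f7716, 9a0c023, a3c39b6}.
That is 5 commits.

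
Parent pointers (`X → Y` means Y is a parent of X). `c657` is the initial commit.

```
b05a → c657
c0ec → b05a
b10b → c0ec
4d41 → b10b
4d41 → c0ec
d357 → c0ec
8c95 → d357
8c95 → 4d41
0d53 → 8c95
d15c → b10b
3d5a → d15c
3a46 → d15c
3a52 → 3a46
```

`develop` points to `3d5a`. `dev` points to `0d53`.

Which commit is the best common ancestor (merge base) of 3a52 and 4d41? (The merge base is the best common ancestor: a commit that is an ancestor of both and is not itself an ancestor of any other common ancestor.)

b10b

Ancestors of 3a52: {3a46, 3a52, b05a, b10b, c0ec, c657, d15c}.
Ancestors of 4d41: {4d41, b05a, b10b, c0ec, c657}.
Common ancestors: {b05a, b10b, c0ec, c657}.
Among these, b10b is not an ancestor of any other common ancestor — it is the merge base.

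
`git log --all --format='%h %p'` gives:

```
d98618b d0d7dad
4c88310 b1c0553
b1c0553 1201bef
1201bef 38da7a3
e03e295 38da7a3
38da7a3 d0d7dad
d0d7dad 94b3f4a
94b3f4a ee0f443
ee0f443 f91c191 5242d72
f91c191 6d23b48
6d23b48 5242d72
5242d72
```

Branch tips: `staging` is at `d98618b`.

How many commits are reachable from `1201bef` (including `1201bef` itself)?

8

Walking parent pointers from 1201bef: reachable set = {1201bef, 38da7a3, 5242d72, 6d23b48, 94b3f4a, d0d7dad, ee0f443, f91c191}.
That is 8 commits.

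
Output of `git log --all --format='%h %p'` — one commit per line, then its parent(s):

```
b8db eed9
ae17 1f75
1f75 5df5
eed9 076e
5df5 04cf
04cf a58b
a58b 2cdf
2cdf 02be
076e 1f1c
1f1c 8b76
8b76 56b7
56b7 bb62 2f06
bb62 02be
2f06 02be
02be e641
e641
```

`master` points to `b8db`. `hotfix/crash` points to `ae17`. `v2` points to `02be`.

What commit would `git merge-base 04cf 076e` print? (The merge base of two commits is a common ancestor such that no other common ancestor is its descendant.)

02be

Ancestors of 04cf: {02be, 04cf, 2cdf, a58b, e641}.
Ancestors of 076e: {02be, 076e, 1f1c, 2f06, 56b7, 8b76, bb62, e641}.
Common ancestors: {02be, e641}.
Among these, 02be is not an ancestor of any other common ancestor — it is the merge base.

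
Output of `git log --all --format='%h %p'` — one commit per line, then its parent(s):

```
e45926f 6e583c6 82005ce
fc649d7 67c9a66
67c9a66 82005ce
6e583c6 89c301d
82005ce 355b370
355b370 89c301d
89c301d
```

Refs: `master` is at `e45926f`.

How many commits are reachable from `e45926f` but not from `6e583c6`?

3

Reachable from e45926f: {355b370, 6e583c6, 82005ce, 89c301d, e45926f}.
Reachable from 6e583c6: {6e583c6, 89c301d}.
In e45926f's history but not 6e583c6's: {355b370, 82005ce, e45926f} — 3 commits.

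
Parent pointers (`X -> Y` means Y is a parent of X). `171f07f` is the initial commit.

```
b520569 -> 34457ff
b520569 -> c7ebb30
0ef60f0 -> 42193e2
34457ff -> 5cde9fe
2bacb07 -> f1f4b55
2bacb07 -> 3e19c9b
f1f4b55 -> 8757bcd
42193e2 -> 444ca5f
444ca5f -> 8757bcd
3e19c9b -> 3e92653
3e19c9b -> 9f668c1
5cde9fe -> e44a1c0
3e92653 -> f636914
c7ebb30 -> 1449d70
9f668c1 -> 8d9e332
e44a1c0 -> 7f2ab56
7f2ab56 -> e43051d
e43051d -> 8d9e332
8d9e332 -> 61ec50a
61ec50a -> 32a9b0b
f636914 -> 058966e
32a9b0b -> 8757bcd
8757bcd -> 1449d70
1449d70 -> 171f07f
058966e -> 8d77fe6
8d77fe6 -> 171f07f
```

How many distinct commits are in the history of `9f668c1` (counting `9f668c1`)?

7

Walking parent pointers from 9f668c1: reachable set = {1449d70, 171f07f, 32a9b0b, 61ec50a, 8757bcd, 8d9e332, 9f668c1}.
That is 7 commits.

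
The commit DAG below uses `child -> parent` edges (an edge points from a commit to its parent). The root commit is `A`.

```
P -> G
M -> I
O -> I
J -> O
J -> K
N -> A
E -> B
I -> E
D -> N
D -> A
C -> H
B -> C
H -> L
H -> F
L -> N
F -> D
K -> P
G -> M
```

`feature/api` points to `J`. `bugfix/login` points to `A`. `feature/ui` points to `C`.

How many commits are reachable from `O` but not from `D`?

Reachable from O: {A, B, C, D, E, F, H, I, L, N, O}.
Reachable from D: {A, D, N}.
In O's history but not D's: {B, C, E, F, H, I, L, O} — 8 commits.

8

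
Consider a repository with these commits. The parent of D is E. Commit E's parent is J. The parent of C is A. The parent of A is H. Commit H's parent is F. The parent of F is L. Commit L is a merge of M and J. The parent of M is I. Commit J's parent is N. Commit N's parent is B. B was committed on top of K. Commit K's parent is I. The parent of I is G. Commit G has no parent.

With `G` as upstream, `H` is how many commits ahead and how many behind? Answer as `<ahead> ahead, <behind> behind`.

9 ahead, 0 behind

Reachable from H: {B, F, G, H, I, J, K, L, M, N}.
Reachable from G: {G}.
Only in H's history (ahead): {B, F, H, I, J, K, L, M, N} — 9.
Only in G's history (behind): {} — 0.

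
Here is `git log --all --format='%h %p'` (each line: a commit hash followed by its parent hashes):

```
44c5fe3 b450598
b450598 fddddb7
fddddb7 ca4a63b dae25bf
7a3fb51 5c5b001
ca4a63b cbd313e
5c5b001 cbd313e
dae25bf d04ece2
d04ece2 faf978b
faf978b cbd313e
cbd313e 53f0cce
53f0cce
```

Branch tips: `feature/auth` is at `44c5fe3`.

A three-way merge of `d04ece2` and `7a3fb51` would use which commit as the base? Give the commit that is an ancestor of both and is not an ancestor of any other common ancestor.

cbd313e

Ancestors of d04ece2: {53f0cce, cbd313e, d04ece2, faf978b}.
Ancestors of 7a3fb51: {53f0cce, 5c5b001, 7a3fb51, cbd313e}.
Common ancestors: {53f0cce, cbd313e}.
Among these, cbd313e is not an ancestor of any other common ancestor — it is the merge base.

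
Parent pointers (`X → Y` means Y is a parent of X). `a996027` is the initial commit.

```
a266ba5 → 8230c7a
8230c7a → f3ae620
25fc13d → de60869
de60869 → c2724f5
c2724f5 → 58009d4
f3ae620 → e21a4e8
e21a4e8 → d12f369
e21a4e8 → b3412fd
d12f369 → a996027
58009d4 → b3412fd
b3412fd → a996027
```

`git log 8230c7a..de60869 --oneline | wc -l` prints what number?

3

Reachable from de60869: {58009d4, a996027, b3412fd, c2724f5, de60869}.
Reachable from 8230c7a: {8230c7a, a996027, b3412fd, d12f369, e21a4e8, f3ae620}.
In de60869's history but not 8230c7a's: {58009d4, c2724f5, de60869} — 3 commits.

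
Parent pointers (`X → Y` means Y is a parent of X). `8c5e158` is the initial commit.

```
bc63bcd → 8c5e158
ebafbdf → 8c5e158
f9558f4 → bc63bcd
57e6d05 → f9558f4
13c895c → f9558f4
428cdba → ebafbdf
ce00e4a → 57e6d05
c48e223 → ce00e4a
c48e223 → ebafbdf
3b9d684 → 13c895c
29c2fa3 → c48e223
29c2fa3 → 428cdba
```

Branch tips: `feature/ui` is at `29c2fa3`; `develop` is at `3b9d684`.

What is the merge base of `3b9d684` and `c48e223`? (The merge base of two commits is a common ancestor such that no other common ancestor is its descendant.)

f9558f4

Ancestors of 3b9d684: {13c895c, 3b9d684, 8c5e158, bc63bcd, f9558f4}.
Ancestors of c48e223: {57e6d05, 8c5e158, bc63bcd, c48e223, ce00e4a, ebafbdf, f9558f4}.
Common ancestors: {8c5e158, bc63bcd, f9558f4}.
Among these, f9558f4 is not an ancestor of any other common ancestor — it is the merge base.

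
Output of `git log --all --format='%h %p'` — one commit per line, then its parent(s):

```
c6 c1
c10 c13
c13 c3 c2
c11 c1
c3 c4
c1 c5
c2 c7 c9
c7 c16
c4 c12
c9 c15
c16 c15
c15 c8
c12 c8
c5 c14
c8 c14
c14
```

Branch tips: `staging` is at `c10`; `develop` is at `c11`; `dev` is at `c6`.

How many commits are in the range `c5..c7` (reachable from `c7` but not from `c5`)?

Reachable from c7: {c14, c15, c16, c7, c8}.
Reachable from c5: {c14, c5}.
In c7's history but not c5's: {c15, c16, c7, c8} — 4 commits.

4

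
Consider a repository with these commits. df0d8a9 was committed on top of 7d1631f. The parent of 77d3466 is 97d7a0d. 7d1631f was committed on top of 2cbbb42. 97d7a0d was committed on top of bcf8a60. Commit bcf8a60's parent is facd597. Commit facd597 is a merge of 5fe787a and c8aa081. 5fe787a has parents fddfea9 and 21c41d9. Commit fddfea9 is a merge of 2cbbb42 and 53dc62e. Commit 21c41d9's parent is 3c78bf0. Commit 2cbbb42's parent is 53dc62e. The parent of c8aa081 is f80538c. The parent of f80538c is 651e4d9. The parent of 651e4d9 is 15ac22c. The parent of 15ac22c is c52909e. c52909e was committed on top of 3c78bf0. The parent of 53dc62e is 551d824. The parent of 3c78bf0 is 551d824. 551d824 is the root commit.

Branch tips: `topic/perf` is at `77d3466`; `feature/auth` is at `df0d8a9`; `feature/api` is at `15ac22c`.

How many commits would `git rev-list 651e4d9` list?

Walking parent pointers from 651e4d9: reachable set = {15ac22c, 3c78bf0, 551d824, 651e4d9, c52909e}.
That is 5 commits.

5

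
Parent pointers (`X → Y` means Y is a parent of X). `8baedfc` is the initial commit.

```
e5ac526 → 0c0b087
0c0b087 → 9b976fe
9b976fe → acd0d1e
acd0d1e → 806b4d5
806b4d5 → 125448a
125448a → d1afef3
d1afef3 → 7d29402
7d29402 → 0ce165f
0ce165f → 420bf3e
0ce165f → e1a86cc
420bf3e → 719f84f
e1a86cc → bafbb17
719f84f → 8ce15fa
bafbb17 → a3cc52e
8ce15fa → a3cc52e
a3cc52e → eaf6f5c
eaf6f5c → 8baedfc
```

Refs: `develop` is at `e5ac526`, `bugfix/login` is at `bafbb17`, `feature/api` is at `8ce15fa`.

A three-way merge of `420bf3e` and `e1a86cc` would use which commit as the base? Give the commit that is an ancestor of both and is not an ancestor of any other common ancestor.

Ancestors of 420bf3e: {420bf3e, 719f84f, 8baedfc, 8ce15fa, a3cc52e, eaf6f5c}.
Ancestors of e1a86cc: {8baedfc, a3cc52e, bafbb17, e1a86cc, eaf6f5c}.
Common ancestors: {8baedfc, a3cc52e, eaf6f5c}.
Among these, a3cc52e is not an ancestor of any other common ancestor — it is the merge base.

a3cc52e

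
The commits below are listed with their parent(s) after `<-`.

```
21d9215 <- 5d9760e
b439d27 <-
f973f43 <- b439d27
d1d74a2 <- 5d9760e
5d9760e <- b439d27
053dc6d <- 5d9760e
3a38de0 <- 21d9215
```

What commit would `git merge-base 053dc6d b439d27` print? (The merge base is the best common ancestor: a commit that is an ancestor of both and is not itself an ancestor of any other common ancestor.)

Ancestors of 053dc6d: {053dc6d, 5d9760e, b439d27}.
Ancestors of b439d27: {b439d27}.
Common ancestors: {b439d27}.
The only common ancestor is b439d27, so it is the merge base.

b439d27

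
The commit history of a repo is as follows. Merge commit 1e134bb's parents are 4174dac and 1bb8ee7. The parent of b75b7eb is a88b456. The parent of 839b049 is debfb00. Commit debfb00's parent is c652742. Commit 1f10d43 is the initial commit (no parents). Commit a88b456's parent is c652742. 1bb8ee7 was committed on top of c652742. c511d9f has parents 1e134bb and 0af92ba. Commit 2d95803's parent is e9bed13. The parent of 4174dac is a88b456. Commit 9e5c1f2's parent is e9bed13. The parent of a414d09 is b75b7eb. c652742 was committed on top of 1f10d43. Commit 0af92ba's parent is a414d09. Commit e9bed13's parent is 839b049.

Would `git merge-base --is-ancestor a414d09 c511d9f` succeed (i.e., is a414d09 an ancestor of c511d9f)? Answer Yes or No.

Ancestors of c511d9f (commits reachable by following parents): {0af92ba, 1bb8ee7, 1e134bb, 1f10d43, 4174dac, a414d09, a88b456, b75b7eb, c511d9f, c652742}.
a414d09 is in that set, so it is an ancestor of c511d9f.

Yes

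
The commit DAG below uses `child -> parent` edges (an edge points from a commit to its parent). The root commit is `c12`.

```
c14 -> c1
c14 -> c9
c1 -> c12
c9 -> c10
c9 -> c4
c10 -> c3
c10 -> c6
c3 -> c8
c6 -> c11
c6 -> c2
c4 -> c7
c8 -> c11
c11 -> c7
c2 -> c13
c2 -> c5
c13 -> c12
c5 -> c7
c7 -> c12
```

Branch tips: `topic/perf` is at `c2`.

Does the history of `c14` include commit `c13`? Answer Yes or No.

Ancestors of c14 (commits reachable by following parents): {c1, c10, c11, c12, c13, c14, c2, c3, c4, c5, c6, c7, c8, c9}.
c13 is in that set, so it is an ancestor of c14.

Yes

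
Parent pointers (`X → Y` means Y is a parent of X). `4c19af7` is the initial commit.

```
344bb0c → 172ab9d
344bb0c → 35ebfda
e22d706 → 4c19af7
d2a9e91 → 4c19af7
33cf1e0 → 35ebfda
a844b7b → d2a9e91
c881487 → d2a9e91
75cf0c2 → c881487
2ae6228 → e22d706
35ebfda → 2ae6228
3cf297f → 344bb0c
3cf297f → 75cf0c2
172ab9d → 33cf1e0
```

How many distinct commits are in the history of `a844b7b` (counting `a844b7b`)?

3

Walking parent pointers from a844b7b: reachable set = {4c19af7, a844b7b, d2a9e91}.
That is 3 commits.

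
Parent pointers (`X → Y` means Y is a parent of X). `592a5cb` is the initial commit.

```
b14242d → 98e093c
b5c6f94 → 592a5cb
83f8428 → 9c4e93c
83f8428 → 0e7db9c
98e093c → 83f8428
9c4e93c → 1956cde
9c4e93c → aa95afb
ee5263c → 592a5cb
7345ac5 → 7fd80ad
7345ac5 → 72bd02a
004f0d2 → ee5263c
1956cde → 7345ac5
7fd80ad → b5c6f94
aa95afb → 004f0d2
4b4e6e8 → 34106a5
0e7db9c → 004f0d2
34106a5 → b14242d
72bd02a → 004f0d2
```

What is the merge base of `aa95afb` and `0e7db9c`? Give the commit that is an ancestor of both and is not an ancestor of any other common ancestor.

Ancestors of aa95afb: {004f0d2, 592a5cb, aa95afb, ee5263c}.
Ancestors of 0e7db9c: {004f0d2, 0e7db9c, 592a5cb, ee5263c}.
Common ancestors: {004f0d2, 592a5cb, ee5263c}.
Among these, 004f0d2 is not an ancestor of any other common ancestor — it is the merge base.

004f0d2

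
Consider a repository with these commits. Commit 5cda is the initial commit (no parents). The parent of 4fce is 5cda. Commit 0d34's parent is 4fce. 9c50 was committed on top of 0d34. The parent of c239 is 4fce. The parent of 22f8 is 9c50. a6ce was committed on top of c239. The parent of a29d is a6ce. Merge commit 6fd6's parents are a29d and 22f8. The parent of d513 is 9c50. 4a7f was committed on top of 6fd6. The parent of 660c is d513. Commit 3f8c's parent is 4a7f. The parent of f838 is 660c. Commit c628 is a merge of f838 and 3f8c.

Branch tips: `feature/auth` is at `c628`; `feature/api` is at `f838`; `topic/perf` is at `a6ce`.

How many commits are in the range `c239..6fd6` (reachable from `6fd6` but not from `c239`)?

Reachable from 6fd6: {0d34, 22f8, 4fce, 5cda, 6fd6, 9c50, a29d, a6ce, c239}.
Reachable from c239: {4fce, 5cda, c239}.
In 6fd6's history but not c239's: {0d34, 22f8, 6fd6, 9c50, a29d, a6ce} — 6 commits.

6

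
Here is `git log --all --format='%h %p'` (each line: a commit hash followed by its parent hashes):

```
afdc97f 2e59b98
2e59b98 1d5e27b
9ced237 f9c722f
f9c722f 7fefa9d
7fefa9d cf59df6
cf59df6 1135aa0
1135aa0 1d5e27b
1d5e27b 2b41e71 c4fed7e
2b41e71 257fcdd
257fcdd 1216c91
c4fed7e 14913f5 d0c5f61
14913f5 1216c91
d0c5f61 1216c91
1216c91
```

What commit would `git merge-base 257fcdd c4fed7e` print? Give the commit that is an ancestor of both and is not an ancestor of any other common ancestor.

1216c91

Ancestors of 257fcdd: {1216c91, 257fcdd}.
Ancestors of c4fed7e: {1216c91, 14913f5, c4fed7e, d0c5f61}.
Common ancestors: {1216c91}.
The only common ancestor is 1216c91, so it is the merge base.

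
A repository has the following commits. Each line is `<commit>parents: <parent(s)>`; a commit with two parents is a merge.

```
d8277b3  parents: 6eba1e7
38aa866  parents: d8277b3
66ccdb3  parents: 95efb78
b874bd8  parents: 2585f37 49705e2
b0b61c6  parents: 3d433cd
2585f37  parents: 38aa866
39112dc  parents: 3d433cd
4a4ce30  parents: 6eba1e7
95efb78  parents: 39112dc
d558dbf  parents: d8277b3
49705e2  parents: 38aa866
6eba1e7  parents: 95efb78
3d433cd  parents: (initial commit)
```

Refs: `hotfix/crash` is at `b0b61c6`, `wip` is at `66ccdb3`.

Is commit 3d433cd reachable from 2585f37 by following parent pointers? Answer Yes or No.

Ancestors of 2585f37 (commits reachable by following parents): {2585f37, 38aa866, 39112dc, 3d433cd, 6eba1e7, 95efb78, d8277b3}.
3d433cd is in that set, so it is an ancestor of 2585f37.

Yes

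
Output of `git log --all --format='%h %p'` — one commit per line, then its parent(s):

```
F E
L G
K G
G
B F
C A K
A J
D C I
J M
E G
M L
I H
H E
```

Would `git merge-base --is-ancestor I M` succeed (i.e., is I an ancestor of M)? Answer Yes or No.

Ancestors of M: {G, L, M}.
I is not in that set, so it is not an ancestor of M.

No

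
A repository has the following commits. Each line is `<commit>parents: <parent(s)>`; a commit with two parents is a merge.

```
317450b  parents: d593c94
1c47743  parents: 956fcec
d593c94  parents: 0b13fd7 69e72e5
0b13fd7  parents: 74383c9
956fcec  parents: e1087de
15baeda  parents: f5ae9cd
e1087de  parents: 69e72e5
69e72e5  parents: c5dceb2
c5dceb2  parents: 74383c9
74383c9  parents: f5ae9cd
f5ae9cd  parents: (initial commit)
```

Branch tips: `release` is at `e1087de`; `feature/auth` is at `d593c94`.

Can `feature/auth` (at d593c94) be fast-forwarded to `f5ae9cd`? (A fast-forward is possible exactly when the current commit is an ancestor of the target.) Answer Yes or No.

A fast-forward from d593c94 to f5ae9cd is possible iff d593c94 is an ancestor of f5ae9cd.
Ancestors of f5ae9cd: {f5ae9cd}.
d593c94 is not among them, so fast-forward is not possible.

No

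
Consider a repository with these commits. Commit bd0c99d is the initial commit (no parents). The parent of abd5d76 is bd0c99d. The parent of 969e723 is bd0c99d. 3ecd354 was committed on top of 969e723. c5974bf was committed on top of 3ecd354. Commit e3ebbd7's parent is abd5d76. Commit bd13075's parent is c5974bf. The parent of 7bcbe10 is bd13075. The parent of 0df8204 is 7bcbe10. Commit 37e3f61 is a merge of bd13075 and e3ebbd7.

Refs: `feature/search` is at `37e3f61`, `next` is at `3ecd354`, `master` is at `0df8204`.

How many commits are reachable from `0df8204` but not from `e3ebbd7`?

6

Reachable from 0df8204: {0df8204, 3ecd354, 7bcbe10, 969e723, bd0c99d, bd13075, c5974bf}.
Reachable from e3ebbd7: {abd5d76, bd0c99d, e3ebbd7}.
In 0df8204's history but not e3ebbd7's: {0df8204, 3ecd354, 7bcbe10, 969e723, bd13075, c5974bf} — 6 commits.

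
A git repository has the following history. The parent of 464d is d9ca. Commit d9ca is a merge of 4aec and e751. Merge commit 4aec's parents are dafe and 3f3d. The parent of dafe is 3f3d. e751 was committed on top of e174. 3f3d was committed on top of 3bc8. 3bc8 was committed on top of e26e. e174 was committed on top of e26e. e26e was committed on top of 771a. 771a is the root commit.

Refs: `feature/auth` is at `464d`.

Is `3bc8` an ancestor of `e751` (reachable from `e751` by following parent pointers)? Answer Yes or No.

No

Ancestors of e751: {771a, e174, e26e, e751}.
3bc8 is not in that set, so it is not an ancestor of e751.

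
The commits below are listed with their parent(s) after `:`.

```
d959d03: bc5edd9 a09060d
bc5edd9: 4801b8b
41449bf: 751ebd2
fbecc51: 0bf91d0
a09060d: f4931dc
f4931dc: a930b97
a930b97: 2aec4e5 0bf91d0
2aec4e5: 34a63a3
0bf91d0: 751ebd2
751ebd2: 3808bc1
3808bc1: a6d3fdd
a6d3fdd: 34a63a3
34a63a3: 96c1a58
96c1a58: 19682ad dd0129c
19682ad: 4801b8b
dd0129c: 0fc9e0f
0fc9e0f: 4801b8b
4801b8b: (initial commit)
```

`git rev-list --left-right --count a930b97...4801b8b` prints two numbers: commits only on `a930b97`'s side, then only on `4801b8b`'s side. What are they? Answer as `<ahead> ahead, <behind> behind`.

Reachable from a930b97: {0bf91d0, 0fc9e0f, 19682ad, 2aec4e5, 34a63a3, 3808bc1, 4801b8b, 751ebd2, 96c1a58, a6d3fdd, a930b97, dd0129c}.
Reachable from 4801b8b: {4801b8b}.
Only in a930b97's history (ahead): {0bf91d0, 0fc9e0f, 19682ad, 2aec4e5, 34a63a3, 3808bc1, 751ebd2, 96c1a58, a6d3fdd, a930b97, dd0129c} — 11.
Only in 4801b8b's history (behind): {} — 0.

11 ahead, 0 behind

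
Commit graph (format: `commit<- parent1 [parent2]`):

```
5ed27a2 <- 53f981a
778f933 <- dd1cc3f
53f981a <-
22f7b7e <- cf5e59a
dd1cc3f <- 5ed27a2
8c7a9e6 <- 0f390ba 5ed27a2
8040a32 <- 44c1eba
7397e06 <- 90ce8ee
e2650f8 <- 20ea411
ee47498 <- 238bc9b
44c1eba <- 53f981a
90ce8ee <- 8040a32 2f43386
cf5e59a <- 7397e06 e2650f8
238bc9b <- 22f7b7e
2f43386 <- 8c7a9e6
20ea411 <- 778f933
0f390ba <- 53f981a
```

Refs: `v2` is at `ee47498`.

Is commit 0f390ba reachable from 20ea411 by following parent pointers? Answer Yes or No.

No

Ancestors of 20ea411: {20ea411, 53f981a, 5ed27a2, 778f933, dd1cc3f}.
0f390ba is not in that set, so it is not an ancestor of 20ea411.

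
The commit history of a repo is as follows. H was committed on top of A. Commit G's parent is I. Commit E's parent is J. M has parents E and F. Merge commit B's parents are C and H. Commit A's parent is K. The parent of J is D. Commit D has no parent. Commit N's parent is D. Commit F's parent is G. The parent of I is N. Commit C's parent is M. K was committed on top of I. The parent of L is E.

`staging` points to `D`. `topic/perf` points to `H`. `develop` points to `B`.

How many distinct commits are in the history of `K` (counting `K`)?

Walking parent pointers from K: reachable set = {D, I, K, N}.
That is 4 commits.

4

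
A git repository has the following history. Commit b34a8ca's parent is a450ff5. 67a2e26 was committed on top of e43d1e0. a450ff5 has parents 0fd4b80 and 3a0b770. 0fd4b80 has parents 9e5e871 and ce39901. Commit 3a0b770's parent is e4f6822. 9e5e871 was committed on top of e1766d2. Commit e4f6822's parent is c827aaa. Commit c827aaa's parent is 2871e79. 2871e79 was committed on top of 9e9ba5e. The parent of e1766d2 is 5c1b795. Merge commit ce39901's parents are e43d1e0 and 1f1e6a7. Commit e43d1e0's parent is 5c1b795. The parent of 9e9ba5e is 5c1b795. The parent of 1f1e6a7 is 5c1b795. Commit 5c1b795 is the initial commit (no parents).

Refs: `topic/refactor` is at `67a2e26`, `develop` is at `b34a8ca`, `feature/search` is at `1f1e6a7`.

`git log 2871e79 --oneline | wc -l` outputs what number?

Walking parent pointers from 2871e79: reachable set = {2871e79, 5c1b795, 9e9ba5e}.
That is 3 commits.

3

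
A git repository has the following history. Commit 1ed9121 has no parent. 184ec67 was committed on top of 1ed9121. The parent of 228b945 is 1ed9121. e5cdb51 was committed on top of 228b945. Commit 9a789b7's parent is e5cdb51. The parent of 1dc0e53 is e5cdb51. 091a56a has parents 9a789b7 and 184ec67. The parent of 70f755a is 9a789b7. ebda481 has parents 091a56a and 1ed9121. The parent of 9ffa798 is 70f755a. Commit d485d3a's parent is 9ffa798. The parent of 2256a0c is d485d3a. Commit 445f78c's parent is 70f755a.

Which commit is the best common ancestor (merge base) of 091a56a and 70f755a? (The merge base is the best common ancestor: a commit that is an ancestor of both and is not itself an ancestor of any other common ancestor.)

Ancestors of 091a56a: {091a56a, 184ec67, 1ed9121, 228b945, 9a789b7, e5cdb51}.
Ancestors of 70f755a: {1ed9121, 228b945, 70f755a, 9a789b7, e5cdb51}.
Common ancestors: {1ed9121, 228b945, 9a789b7, e5cdb51}.
Among these, 9a789b7 is not an ancestor of any other common ancestor — it is the merge base.

9a789b7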